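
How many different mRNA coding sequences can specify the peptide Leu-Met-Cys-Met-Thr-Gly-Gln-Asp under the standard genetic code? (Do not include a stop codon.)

768

Leu: 6 codons.
Met: 1 codon.
Cys: 2 codons.
Met: 1 codon.
Thr: 4 codons.
Gly: 4 codons.
Gln: 2 codons.
Asp: 2 codons.
6 × 1 × 2 × 1 × 4 × 4 × 2 × 2 = 768.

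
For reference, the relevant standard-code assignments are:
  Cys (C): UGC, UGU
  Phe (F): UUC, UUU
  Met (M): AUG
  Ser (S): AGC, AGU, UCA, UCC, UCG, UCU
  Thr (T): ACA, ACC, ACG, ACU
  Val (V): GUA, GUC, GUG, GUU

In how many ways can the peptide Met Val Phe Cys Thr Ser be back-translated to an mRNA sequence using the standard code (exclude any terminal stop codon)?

384

Met: 1 codon.
Val: 4 codons.
Phe: 2 codons.
Cys: 2 codons.
Thr: 4 codons.
Ser: 6 codons.
1 × 4 × 2 × 2 × 4 × 6 = 384.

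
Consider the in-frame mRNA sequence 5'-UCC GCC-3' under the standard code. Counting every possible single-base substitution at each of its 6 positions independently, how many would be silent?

6

Codon 1 (UCC, Ser): 3 synonymous substitutions.
Codon 2 (GCC, Ala): 3 synonymous substitutions.
Total: 3 + 3 = 6.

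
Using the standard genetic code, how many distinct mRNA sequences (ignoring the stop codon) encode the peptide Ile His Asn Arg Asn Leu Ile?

2592

Ile: 3 codons.
His: 2 codons.
Asn: 2 codons.
Arg: 6 codons.
Asn: 2 codons.
Leu: 6 codons.
Ile: 3 codons.
3 × 2 × 2 × 6 × 2 × 6 × 3 = 2592.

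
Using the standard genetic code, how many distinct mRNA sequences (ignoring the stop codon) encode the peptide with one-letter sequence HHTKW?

His: 2 codons.
His: 2 codons.
Thr: 4 codons.
Lys: 2 codons.
Trp: 1 codon.
2 × 2 × 4 × 2 × 1 = 32.

32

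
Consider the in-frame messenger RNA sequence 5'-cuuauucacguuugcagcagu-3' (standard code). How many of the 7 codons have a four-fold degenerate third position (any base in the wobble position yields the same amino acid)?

2

Codon 1 CUU (Leu): third position 4-fold.
Codon 2 AUU (Ile): third position 3-fold.
Codon 3 CAC (His): third position 2-fold.
Codon 4 GUU (Val): third position 4-fold.
Codon 5 UGC (Cys): third position 2-fold.
Codon 6 AGC (Ser): third position 2-fold.
Codon 7 AGU (Ser): third position 2-fold.
Four-fold degenerate third positions: 2.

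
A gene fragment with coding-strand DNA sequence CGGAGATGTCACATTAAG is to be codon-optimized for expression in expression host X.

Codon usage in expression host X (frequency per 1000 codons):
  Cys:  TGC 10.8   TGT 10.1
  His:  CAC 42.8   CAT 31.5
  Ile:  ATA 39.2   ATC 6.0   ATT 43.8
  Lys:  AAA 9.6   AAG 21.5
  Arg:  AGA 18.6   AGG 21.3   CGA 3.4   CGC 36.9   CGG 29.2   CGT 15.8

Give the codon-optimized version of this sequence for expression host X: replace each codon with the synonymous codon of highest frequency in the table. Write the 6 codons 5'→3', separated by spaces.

CGC CGC TGC CAC ATT AAG

Codon 1 (Arg): best is CGC at 36.9.
Codon 2 (Arg): best is CGC at 36.9.
Codon 3 (Cys): best is TGC at 10.8.
Codon 4 (His): best is CAC at 42.8.
Codon 5 (Ile): best is ATT at 43.8.
Codon 6 (Lys): best is AAG at 21.5.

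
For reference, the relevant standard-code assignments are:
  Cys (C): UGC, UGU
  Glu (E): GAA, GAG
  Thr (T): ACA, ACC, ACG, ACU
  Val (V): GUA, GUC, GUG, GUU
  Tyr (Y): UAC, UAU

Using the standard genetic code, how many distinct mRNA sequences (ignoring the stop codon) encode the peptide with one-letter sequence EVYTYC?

Glu: 2 codons.
Val: 4 codons.
Tyr: 2 codons.
Thr: 4 codons.
Tyr: 2 codons.
Cys: 2 codons.
2 × 4 × 2 × 4 × 2 × 2 = 256.

256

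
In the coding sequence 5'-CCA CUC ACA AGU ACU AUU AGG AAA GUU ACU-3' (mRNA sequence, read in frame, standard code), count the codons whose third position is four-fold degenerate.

6

Codon 1 CCA (Pro): third position 4-fold.
Codon 2 CUC (Leu): third position 4-fold.
Codon 3 ACA (Thr): third position 4-fold.
Codon 4 AGU (Ser): third position 2-fold.
Codon 5 ACU (Thr): third position 4-fold.
Codon 6 AUU (Ile): third position 3-fold.
Codon 7 AGG (Arg): third position 2-fold.
Codon 8 AAA (Lys): third position 2-fold.
Codon 9 GUU (Val): third position 4-fold.
Codon 10 ACU (Thr): third position 4-fold.
Four-fold degenerate third positions: 6.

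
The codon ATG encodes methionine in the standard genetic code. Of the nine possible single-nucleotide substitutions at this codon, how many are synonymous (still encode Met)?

Position 1: none → 0 synonymous.
Position 2: none → 0 synonymous.
Position 3: none → 0 synonymous.
Total: 0 + 0 + 0 = 0.

0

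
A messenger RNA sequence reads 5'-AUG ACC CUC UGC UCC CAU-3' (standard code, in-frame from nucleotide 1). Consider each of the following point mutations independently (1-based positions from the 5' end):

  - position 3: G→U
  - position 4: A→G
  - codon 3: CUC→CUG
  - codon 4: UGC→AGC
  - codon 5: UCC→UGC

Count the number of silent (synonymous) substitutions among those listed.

Codon 1: AUG (Met) → AUU (Ile) — missense.
Codon 2: ACC (Thr) → GCC (Ala) — missense.
Codon 3: CUC (Leu) → CUG (Leu) — synonymous.
Codon 4: UGC (Cys) → AGC (Ser) — missense.
Codon 5: UCC (Ser) → UGC (Cys) — missense.
Synonymous: 1 of 5.

1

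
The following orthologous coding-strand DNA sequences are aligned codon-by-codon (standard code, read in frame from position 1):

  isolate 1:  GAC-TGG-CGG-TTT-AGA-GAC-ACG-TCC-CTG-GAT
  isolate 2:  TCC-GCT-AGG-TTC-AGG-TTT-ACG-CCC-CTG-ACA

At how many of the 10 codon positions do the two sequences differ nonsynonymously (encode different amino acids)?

Codon 1: GAC Asp / TCC Ser — nonsynonymous.
Codon 2: TGG Trp / GCT Ala — nonsynonymous.
Codon 3: CGG Arg / AGG Arg — synonymous.
Codon 4: TTT Phe / TTC Phe — synonymous.
Codon 5: AGA Arg / AGG Arg — synonymous.
Codon 6: GAC Asp / TTT Phe — nonsynonymous.
Codon 7: ACG Thr / ACG Thr — identical.
Codon 8: TCC Ser / CCC Pro — nonsynonymous.
Codon 9: CTG Leu / CTG Leu — identical.
Codon 10: GAT Asp / ACA Thr — nonsynonymous.
Nonsynonymous differences: 5.

5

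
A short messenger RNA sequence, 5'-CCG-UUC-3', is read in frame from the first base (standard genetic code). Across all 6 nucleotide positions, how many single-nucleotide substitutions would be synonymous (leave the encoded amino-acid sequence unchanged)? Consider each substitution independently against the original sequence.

Codon 1 (CCG, Pro): 3 synonymous substitutions.
Codon 2 (UUC, Phe): 1 synonymous substitution.
Total: 3 + 1 = 4.

4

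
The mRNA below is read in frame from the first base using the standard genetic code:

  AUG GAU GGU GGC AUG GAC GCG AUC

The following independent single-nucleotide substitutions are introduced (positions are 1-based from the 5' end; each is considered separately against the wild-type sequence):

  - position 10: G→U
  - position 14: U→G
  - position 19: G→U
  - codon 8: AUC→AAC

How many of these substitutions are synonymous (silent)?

Codon 4: GGC (Gly) → UGC (Cys) — missense.
Codon 5: AUG (Met) → AGG (Arg) — missense.
Codon 7: GCG (Ala) → UCG (Ser) — missense.
Codon 8: AUC (Ile) → AAC (Asn) — missense.
Synonymous: 0 of 4.

0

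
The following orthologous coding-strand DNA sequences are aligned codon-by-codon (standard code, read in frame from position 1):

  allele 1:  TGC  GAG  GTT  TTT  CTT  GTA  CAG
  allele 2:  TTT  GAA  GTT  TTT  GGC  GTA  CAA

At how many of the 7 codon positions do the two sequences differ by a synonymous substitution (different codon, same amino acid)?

2

Codon 1: TGC Cys / TTT Phe — nonsynonymous.
Codon 2: GAG Glu / GAA Glu — synonymous.
Codon 3: GTT Val / GTT Val — identical.
Codon 4: TTT Phe / TTT Phe — identical.
Codon 5: CTT Leu / GGC Gly — nonsynonymous.
Codon 6: GTA Val / GTA Val — identical.
Codon 7: CAG Gln / CAA Gln — synonymous.
Synonymous differences: 2.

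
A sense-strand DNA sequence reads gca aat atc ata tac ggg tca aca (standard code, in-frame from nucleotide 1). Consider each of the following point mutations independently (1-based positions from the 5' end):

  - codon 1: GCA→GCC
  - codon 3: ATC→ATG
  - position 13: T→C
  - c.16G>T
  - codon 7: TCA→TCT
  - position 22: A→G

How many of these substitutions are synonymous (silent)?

2

Codon 1: GCA (Ala) → GCC (Ala) — synonymous.
Codon 3: ATC (Ile) → ATG (Met) — missense.
Codon 5: TAC (Tyr) → CAC (His) — missense.
Codon 6: GGG (Gly) → TGG (Trp) — missense.
Codon 7: TCA (Ser) → TCT (Ser) — synonymous.
Codon 8: ACA (Thr) → GCA (Ala) — missense.
Synonymous: 2 of 6.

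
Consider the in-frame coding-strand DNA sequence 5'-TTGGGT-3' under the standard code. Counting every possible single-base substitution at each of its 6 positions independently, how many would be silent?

5

Codon 1 (TTG, Leu): 2 synonymous substitutions.
Codon 2 (GGT, Gly): 3 synonymous substitutions.
Total: 2 + 3 = 5.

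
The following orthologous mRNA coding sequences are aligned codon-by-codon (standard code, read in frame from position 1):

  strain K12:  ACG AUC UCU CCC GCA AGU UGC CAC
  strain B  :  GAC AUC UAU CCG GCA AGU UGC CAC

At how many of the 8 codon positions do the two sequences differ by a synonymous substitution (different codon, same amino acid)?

Codon 1: ACG Thr / GAC Asp — nonsynonymous.
Codon 2: AUC Ile / AUC Ile — identical.
Codon 3: UCU Ser / UAU Tyr — nonsynonymous.
Codon 4: CCC Pro / CCG Pro — synonymous.
Codon 5: GCA Ala / GCA Ala — identical.
Codon 6: AGU Ser / AGU Ser — identical.
Codon 7: UGC Cys / UGC Cys — identical.
Codon 8: CAC His / CAC His — identical.
Synonymous differences: 1.

1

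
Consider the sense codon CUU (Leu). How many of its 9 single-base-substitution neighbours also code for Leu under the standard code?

3

Position 1: none → 0 synonymous.
Position 2: none → 0 synonymous.
Position 3: CUC, CUA, CUG → 3 synonymous.
Total: 0 + 0 + 3 = 3.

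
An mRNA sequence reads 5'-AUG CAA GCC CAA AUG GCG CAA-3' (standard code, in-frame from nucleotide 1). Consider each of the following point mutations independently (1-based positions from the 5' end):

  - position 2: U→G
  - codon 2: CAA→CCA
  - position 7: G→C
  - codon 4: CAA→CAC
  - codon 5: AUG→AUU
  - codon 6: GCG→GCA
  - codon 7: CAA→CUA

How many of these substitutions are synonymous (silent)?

1

Codon 1: AUG (Met) → AGG (Arg) — missense.
Codon 2: CAA (Gln) → CCA (Pro) — missense.
Codon 3: GCC (Ala) → CCC (Pro) — missense.
Codon 4: CAA (Gln) → CAC (His) — missense.
Codon 5: AUG (Met) → AUU (Ile) — missense.
Codon 6: GCG (Ala) → GCA (Ala) — synonymous.
Codon 7: CAA (Gln) → CUA (Leu) — missense.
Synonymous: 1 of 7.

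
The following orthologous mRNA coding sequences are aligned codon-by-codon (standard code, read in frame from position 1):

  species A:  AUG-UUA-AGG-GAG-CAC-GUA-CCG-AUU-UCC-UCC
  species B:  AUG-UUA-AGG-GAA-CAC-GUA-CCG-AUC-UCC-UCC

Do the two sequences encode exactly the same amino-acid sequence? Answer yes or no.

yes

Codon 1: AUG Met / AUG Met — identical.
Codon 2: UUA Leu / UUA Leu — identical.
Codon 3: AGG Arg / AGG Arg — identical.
Codon 4: GAG Glu / GAA Glu — synonymous.
Codon 5: CAC His / CAC His — identical.
Codon 6: GUA Val / GUA Val — identical.
Codon 7: CCG Pro / CCG Pro — identical.
Codon 8: AUU Ile / AUC Ile — synonymous.
Codon 9: UCC Ser / UCC Ser — identical.
Codon 10: UCC Ser / UCC Ser — identical.
Nonsynonymous differences: 0 → same protein.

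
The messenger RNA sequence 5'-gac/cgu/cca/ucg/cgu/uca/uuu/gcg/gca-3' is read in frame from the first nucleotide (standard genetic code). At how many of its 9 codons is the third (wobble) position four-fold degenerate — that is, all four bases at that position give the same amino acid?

Codon 1 GAC (Asp): third position 2-fold.
Codon 2 CGU (Arg): third position 4-fold.
Codon 3 CCA (Pro): third position 4-fold.
Codon 4 UCG (Ser): third position 4-fold.
Codon 5 CGU (Arg): third position 4-fold.
Codon 6 UCA (Ser): third position 4-fold.
Codon 7 UUU (Phe): third position 2-fold.
Codon 8 GCG (Ala): third position 4-fold.
Codon 9 GCA (Ala): third position 4-fold.
Four-fold degenerate third positions: 7.

7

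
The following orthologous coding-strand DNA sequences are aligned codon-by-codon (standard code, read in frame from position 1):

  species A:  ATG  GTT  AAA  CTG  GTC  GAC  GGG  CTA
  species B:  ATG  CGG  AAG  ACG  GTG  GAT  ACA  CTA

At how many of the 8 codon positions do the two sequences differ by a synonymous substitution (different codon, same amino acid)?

3

Codon 1: ATG Met / ATG Met — identical.
Codon 2: GTT Val / CGG Arg — nonsynonymous.
Codon 3: AAA Lys / AAG Lys — synonymous.
Codon 4: CTG Leu / ACG Thr — nonsynonymous.
Codon 5: GTC Val / GTG Val — synonymous.
Codon 6: GAC Asp / GAT Asp — synonymous.
Codon 7: GGG Gly / ACA Thr — nonsynonymous.
Codon 8: CTA Leu / CTA Leu — identical.
Synonymous differences: 3.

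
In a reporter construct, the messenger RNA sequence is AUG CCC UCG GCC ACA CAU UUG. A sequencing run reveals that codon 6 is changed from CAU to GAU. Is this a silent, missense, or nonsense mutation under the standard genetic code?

missense

Position 16 falls in codon 6: CAU → His.
After the substitution the codon is GAU → Asp.
His ≠ Asp, so this is a missense mutation.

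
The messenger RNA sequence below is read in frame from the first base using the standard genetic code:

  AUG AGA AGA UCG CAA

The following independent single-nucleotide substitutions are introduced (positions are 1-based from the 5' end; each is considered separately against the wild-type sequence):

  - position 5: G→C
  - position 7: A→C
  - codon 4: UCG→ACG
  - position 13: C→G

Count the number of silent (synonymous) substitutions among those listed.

Codon 2: AGA (Arg) → ACA (Thr) — missense.
Codon 3: AGA (Arg) → CGA (Arg) — synonymous.
Codon 4: UCG (Ser) → ACG (Thr) — missense.
Codon 5: CAA (Gln) → GAA (Glu) — missense.
Synonymous: 1 of 4.

1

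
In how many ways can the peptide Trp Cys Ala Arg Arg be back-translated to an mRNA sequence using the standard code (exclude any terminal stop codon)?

Trp: 1 codon.
Cys: 2 codons.
Ala: 4 codons.
Arg: 6 codons.
Arg: 6 codons.
1 × 2 × 4 × 6 × 6 = 288.

288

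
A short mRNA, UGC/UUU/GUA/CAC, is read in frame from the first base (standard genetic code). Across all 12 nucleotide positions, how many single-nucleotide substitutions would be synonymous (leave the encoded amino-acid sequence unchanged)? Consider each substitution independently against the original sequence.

Codon 1 (UGC, Cys): 1 synonymous substitution.
Codon 2 (UUU, Phe): 1 synonymous substitution.
Codon 3 (GUA, Val): 3 synonymous substitutions.
Codon 4 (CAC, His): 1 synonymous substitution.
Total: 1 + 1 + 3 + 1 = 6.

6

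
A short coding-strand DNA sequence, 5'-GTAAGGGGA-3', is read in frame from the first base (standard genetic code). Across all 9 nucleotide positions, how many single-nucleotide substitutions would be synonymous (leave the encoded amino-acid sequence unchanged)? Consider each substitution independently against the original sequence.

8

Codon 1 (GTA, Val): 3 synonymous substitutions.
Codon 2 (AGG, Arg): 2 synonymous substitutions.
Codon 3 (GGA, Gly): 3 synonymous substitutions.
Total: 3 + 2 + 3 = 8.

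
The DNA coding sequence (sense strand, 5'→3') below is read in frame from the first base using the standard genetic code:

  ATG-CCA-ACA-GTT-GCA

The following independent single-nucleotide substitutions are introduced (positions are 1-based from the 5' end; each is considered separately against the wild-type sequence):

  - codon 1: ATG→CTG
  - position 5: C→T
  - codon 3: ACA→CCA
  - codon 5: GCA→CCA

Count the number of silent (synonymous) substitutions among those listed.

Codon 1: ATG (Met) → CTG (Leu) — missense.
Codon 2: CCA (Pro) → CTA (Leu) — missense.
Codon 3: ACA (Thr) → CCA (Pro) — missense.
Codon 5: GCA (Ala) → CCA (Pro) — missense.
Synonymous: 0 of 4.

0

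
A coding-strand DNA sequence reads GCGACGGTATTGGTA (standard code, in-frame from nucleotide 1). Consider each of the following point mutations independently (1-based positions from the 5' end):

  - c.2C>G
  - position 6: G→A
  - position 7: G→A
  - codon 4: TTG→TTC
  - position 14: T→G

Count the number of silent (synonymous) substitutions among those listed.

Codon 1: GCG (Ala) → GGG (Gly) — missense.
Codon 2: ACG (Thr) → ACA (Thr) — synonymous.
Codon 3: GTA (Val) → ATA (Ile) — missense.
Codon 4: TTG (Leu) → TTC (Phe) — missense.
Codon 5: GTA (Val) → GGA (Gly) — missense.
Synonymous: 1 of 5.

1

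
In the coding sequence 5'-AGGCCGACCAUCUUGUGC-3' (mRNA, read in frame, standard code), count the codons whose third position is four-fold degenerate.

2

Codon 1 AGG (Arg): third position 2-fold.
Codon 2 CCG (Pro): third position 4-fold.
Codon 3 ACC (Thr): third position 4-fold.
Codon 4 AUC (Ile): third position 3-fold.
Codon 5 UUG (Leu): third position 2-fold.
Codon 6 UGC (Cys): third position 2-fold.
Four-fold degenerate third positions: 2.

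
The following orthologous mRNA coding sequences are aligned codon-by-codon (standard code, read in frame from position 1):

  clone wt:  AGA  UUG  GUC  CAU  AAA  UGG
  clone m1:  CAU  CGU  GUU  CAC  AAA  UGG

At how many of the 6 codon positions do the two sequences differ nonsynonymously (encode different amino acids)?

2

Codon 1: AGA Arg / CAU His — nonsynonymous.
Codon 2: UUG Leu / CGU Arg — nonsynonymous.
Codon 3: GUC Val / GUU Val — synonymous.
Codon 4: CAU His / CAC His — synonymous.
Codon 5: AAA Lys / AAA Lys — identical.
Codon 6: UGG Trp / UGG Trp — identical.
Nonsynonymous differences: 2.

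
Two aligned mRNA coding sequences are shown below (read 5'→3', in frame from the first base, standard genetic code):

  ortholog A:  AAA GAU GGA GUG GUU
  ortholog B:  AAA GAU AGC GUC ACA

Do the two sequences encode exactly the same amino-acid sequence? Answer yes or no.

Codon 1: AAA Lys / AAA Lys — identical.
Codon 2: GAU Asp / GAU Asp — identical.
Codon 3: GGA Gly / AGC Ser — nonsynonymous.
Codon 4: GUG Val / GUC Val — synonymous.
Codon 5: GUU Val / ACA Thr — nonsynonymous.
Nonsynonymous differences: 2 → different protein.

no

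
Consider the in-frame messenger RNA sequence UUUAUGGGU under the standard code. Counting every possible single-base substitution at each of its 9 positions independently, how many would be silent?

4

Codon 1 (UUU, Phe): 1 synonymous substitution.
Codon 2 (AUG, Met): 0 synonymous substitutions.
Codon 3 (GGU, Gly): 3 synonymous substitutions.
Total: 1 + 0 + 3 = 4.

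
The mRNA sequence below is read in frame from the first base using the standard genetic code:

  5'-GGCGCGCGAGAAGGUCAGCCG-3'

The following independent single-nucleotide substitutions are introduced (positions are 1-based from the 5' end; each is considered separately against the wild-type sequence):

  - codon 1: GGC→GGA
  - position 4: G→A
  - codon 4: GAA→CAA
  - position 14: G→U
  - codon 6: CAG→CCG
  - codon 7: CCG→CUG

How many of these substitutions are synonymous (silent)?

Codon 1: GGC (Gly) → GGA (Gly) — synonymous.
Codon 2: GCG (Ala) → ACG (Thr) — missense.
Codon 4: GAA (Glu) → CAA (Gln) — missense.
Codon 5: GGU (Gly) → GUU (Val) — missense.
Codon 6: CAG (Gln) → CCG (Pro) — missense.
Codon 7: CCG (Pro) → CUG (Leu) — missense.
Synonymous: 1 of 6.

1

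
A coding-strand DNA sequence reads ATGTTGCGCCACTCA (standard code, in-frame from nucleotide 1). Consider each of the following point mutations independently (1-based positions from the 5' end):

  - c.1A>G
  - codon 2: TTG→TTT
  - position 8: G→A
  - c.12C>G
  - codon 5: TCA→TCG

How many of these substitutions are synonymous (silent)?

Codon 1: ATG (Met) → GTG (Val) — missense.
Codon 2: TTG (Leu) → TTT (Phe) — missense.
Codon 3: CGC (Arg) → CAC (His) — missense.
Codon 4: CAC (His) → CAG (Gln) — missense.
Codon 5: TCA (Ser) → TCG (Ser) — synonymous.
Synonymous: 1 of 5.

1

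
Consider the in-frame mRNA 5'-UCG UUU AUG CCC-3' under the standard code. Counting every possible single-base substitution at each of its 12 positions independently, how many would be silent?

Codon 1 (UCG, Ser): 3 synonymous substitutions.
Codon 2 (UUU, Phe): 1 synonymous substitution.
Codon 3 (AUG, Met): 0 synonymous substitutions.
Codon 4 (CCC, Pro): 3 synonymous substitutions.
Total: 3 + 1 + 0 + 3 = 7.

7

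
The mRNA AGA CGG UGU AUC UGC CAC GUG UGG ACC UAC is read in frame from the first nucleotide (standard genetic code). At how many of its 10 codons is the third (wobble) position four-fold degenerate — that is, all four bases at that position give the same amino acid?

Codon 1 AGA (Arg): third position 2-fold.
Codon 2 CGG (Arg): third position 4-fold.
Codon 3 UGU (Cys): third position 2-fold.
Codon 4 AUC (Ile): third position 3-fold.
Codon 5 UGC (Cys): third position 2-fold.
Codon 6 CAC (His): third position 2-fold.
Codon 7 GUG (Val): third position 4-fold.
Codon 8 UGG (Trp): third position 1-fold.
Codon 9 ACC (Thr): third position 4-fold.
Codon 10 UAC (Tyr): third position 2-fold.
Four-fold degenerate third positions: 3.

3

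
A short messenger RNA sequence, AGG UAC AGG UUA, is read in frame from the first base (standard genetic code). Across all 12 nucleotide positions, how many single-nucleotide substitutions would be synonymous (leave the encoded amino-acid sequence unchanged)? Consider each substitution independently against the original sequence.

Codon 1 (AGG, Arg): 2 synonymous substitutions.
Codon 2 (UAC, Tyr): 1 synonymous substitution.
Codon 3 (AGG, Arg): 2 synonymous substitutions.
Codon 4 (UUA, Leu): 2 synonymous substitutions.
Total: 2 + 1 + 2 + 2 = 7.

7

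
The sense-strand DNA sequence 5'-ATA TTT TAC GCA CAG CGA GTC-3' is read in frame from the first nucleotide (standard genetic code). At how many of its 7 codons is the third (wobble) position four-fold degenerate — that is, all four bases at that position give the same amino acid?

Codon 1 ATA (Ile): third position 3-fold.
Codon 2 TTT (Phe): third position 2-fold.
Codon 3 TAC (Tyr): third position 2-fold.
Codon 4 GCA (Ala): third position 4-fold.
Codon 5 CAG (Gln): third position 2-fold.
Codon 6 CGA (Arg): third position 4-fold.
Codon 7 GTC (Val): third position 4-fold.
Four-fold degenerate third positions: 3.

3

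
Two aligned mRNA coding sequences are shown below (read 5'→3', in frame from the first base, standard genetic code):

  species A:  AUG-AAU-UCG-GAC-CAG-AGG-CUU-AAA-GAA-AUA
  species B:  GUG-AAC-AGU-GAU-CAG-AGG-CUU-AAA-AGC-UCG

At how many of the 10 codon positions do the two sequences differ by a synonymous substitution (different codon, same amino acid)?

3

Codon 1: AUG Met / GUG Val — nonsynonymous.
Codon 2: AAU Asn / AAC Asn — synonymous.
Codon 3: UCG Ser / AGU Ser — synonymous.
Codon 4: GAC Asp / GAU Asp — synonymous.
Codon 5: CAG Gln / CAG Gln — identical.
Codon 6: AGG Arg / AGG Arg — identical.
Codon 7: CUU Leu / CUU Leu — identical.
Codon 8: AAA Lys / AAA Lys — identical.
Codon 9: GAA Glu / AGC Ser — nonsynonymous.
Codon 10: AUA Ile / UCG Ser — nonsynonymous.
Synonymous differences: 3.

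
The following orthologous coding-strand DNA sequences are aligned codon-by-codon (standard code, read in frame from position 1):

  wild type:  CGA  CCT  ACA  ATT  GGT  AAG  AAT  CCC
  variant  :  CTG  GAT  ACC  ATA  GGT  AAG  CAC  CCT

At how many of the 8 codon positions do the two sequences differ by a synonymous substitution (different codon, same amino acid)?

Codon 1: CGA Arg / CTG Leu — nonsynonymous.
Codon 2: CCT Pro / GAT Asp — nonsynonymous.
Codon 3: ACA Thr / ACC Thr — synonymous.
Codon 4: ATT Ile / ATA Ile — synonymous.
Codon 5: GGT Gly / GGT Gly — identical.
Codon 6: AAG Lys / AAG Lys — identical.
Codon 7: AAT Asn / CAC His — nonsynonymous.
Codon 8: CCC Pro / CCT Pro — synonymous.
Synonymous differences: 3.

3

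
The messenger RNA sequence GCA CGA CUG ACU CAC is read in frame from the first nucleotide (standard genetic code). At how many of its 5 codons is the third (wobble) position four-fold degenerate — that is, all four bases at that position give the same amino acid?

4

Codon 1 GCA (Ala): third position 4-fold.
Codon 2 CGA (Arg): third position 4-fold.
Codon 3 CUG (Leu): third position 4-fold.
Codon 4 ACU (Thr): third position 4-fold.
Codon 5 CAC (His): third position 2-fold.
Four-fold degenerate third positions: 4.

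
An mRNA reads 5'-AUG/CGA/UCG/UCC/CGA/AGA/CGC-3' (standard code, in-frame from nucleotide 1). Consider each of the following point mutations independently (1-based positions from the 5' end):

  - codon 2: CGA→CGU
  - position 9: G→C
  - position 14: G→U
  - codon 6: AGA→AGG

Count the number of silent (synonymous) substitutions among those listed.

Codon 2: CGA (Arg) → CGU (Arg) — synonymous.
Codon 3: UCG (Ser) → UCC (Ser) — synonymous.
Codon 5: CGA (Arg) → CUA (Leu) — missense.
Codon 6: AGA (Arg) → AGG (Arg) — synonymous.
Synonymous: 3 of 4.

3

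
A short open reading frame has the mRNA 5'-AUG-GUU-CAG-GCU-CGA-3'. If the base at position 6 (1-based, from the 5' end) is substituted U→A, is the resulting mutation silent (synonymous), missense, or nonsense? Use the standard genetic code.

silent

Position 6 falls in codon 2: GUU → Val.
After the substitution the codon is GUA → Val.
Both encode Val, so the change is synonymous.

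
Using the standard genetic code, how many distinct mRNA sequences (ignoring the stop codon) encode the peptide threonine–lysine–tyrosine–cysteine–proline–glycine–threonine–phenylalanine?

Thr: 4 codons.
Lys: 2 codons.
Tyr: 2 codons.
Cys: 2 codons.
Pro: 4 codons.
Gly: 4 codons.
Thr: 4 codons.
Phe: 2 codons.
4 × 2 × 2 × 2 × 4 × 4 × 4 × 2 = 4096.

4096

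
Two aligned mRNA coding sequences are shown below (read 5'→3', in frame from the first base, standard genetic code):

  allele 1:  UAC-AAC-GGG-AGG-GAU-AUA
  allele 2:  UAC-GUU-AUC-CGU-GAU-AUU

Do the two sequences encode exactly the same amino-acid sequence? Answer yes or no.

Codon 1: UAC Tyr / UAC Tyr — identical.
Codon 2: AAC Asn / GUU Val — nonsynonymous.
Codon 3: GGG Gly / AUC Ile — nonsynonymous.
Codon 4: AGG Arg / CGU Arg — synonymous.
Codon 5: GAU Asp / GAU Asp — identical.
Codon 6: AUA Ile / AUU Ile — synonymous.
Nonsynonymous differences: 2 → different protein.

no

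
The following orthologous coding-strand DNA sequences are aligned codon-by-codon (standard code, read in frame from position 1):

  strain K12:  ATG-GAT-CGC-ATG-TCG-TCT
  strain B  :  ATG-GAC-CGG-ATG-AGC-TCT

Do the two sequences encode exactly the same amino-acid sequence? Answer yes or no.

Codon 1: ATG Met / ATG Met — identical.
Codon 2: GAT Asp / GAC Asp — synonymous.
Codon 3: CGC Arg / CGG Arg — synonymous.
Codon 4: ATG Met / ATG Met — identical.
Codon 5: TCG Ser / AGC Ser — synonymous.
Codon 6: TCT Ser / TCT Ser — identical.
Nonsynonymous differences: 0 → same protein.

yes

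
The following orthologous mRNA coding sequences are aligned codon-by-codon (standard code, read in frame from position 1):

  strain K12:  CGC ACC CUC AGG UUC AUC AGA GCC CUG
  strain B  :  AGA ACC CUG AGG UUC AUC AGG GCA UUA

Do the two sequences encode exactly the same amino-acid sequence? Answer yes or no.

yes

Codon 1: CGC Arg / AGA Arg — synonymous.
Codon 2: ACC Thr / ACC Thr — identical.
Codon 3: CUC Leu / CUG Leu — synonymous.
Codon 4: AGG Arg / AGG Arg — identical.
Codon 5: UUC Phe / UUC Phe — identical.
Codon 6: AUC Ile / AUC Ile — identical.
Codon 7: AGA Arg / AGG Arg — synonymous.
Codon 8: GCC Ala / GCA Ala — synonymous.
Codon 9: CUG Leu / UUA Leu — synonymous.
Nonsynonymous differences: 0 → same protein.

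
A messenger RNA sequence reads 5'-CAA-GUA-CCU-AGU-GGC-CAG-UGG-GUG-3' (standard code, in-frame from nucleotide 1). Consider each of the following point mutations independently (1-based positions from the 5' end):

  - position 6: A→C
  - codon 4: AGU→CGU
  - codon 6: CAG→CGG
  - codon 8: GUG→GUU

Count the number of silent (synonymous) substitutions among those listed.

2

Codon 2: GUA (Val) → GUC (Val) — synonymous.
Codon 4: AGU (Ser) → CGU (Arg) — missense.
Codon 6: CAG (Gln) → CGG (Arg) — missense.
Codon 8: GUG (Val) → GUU (Val) — synonymous.
Synonymous: 2 of 4.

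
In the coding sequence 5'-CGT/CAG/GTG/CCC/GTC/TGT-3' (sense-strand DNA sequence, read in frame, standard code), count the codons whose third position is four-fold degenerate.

4

Codon 1 CGT (Arg): third position 4-fold.
Codon 2 CAG (Gln): third position 2-fold.
Codon 3 GTG (Val): third position 4-fold.
Codon 4 CCC (Pro): third position 4-fold.
Codon 5 GTC (Val): third position 4-fold.
Codon 6 TGT (Cys): third position 2-fold.
Four-fold degenerate third positions: 4.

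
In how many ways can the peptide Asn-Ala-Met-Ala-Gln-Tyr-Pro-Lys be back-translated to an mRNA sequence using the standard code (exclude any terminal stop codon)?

Asn: 2 codons.
Ala: 4 codons.
Met: 1 codon.
Ala: 4 codons.
Gln: 2 codons.
Tyr: 2 codons.
Pro: 4 codons.
Lys: 2 codons.
2 × 4 × 1 × 4 × 2 × 2 × 4 × 2 = 1024.

1024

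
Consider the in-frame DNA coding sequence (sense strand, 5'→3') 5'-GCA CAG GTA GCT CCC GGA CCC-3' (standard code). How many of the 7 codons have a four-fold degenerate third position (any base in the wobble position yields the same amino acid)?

6

Codon 1 GCA (Ala): third position 4-fold.
Codon 2 CAG (Gln): third position 2-fold.
Codon 3 GTA (Val): third position 4-fold.
Codon 4 GCT (Ala): third position 4-fold.
Codon 5 CCC (Pro): third position 4-fold.
Codon 6 GGA (Gly): third position 4-fold.
Codon 7 CCC (Pro): third position 4-fold.
Four-fold degenerate third positions: 6.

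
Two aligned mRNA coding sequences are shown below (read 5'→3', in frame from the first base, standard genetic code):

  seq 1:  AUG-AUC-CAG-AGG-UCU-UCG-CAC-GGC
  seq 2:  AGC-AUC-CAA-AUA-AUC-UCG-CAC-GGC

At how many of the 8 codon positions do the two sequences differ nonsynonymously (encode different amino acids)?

3

Codon 1: AUG Met / AGC Ser — nonsynonymous.
Codon 2: AUC Ile / AUC Ile — identical.
Codon 3: CAG Gln / CAA Gln — synonymous.
Codon 4: AGG Arg / AUA Ile — nonsynonymous.
Codon 5: UCU Ser / AUC Ile — nonsynonymous.
Codon 6: UCG Ser / UCG Ser — identical.
Codon 7: CAC His / CAC His — identical.
Codon 8: GGC Gly / GGC Gly — identical.
Nonsynonymous differences: 3.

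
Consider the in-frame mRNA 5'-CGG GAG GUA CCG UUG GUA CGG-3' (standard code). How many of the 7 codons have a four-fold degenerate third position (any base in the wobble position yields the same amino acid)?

5

Codon 1 CGG (Arg): third position 4-fold.
Codon 2 GAG (Glu): third position 2-fold.
Codon 3 GUA (Val): third position 4-fold.
Codon 4 CCG (Pro): third position 4-fold.
Codon 5 UUG (Leu): third position 2-fold.
Codon 6 GUA (Val): third position 4-fold.
Codon 7 CGG (Arg): third position 4-fold.
Four-fold degenerate third positions: 5.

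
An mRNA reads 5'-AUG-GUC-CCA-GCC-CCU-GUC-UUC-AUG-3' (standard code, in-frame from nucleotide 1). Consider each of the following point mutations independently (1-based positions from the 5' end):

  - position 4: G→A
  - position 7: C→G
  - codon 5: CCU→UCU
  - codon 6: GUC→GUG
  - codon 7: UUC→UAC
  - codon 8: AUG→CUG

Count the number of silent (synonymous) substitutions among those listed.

Codon 2: GUC (Val) → AUC (Ile) — missense.
Codon 3: CCA (Pro) → GCA (Ala) — missense.
Codon 5: CCU (Pro) → UCU (Ser) — missense.
Codon 6: GUC (Val) → GUG (Val) — synonymous.
Codon 7: UUC (Phe) → UAC (Tyr) — missense.
Codon 8: AUG (Met) → CUG (Leu) — missense.
Synonymous: 1 of 6.

1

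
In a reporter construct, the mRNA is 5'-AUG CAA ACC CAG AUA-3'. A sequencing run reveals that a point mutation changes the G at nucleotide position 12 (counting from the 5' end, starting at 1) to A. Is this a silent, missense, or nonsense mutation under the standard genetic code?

Position 12 falls in codon 4: CAG → Gln.
After the substitution the codon is CAA → Gln.
Both encode Gln, so the change is synonymous.

silent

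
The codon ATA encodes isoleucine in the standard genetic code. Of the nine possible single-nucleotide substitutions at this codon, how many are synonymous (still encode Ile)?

2

Position 1: none → 0 synonymous.
Position 2: none → 0 synonymous.
Position 3: ATT, ATC → 2 synonymous.
Total: 0 + 0 + 2 = 2.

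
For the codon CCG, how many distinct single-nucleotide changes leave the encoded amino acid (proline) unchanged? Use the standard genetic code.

Position 1: none → 0 synonymous.
Position 2: none → 0 synonymous.
Position 3: CCU, CCC, CCA → 3 synonymous.
Total: 0 + 0 + 3 = 3.

3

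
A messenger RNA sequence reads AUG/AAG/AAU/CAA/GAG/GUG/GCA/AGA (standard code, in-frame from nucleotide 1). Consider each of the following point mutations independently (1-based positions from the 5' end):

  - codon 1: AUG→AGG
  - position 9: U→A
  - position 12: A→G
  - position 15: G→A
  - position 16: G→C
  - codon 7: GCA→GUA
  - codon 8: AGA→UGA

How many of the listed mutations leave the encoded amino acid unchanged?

Codon 1: AUG (Met) → AGG (Arg) — missense.
Codon 3: AAU (Asn) → AAA (Lys) — missense.
Codon 4: CAA (Gln) → CAG (Gln) — synonymous.
Codon 5: GAG (Glu) → GAA (Glu) — synonymous.
Codon 6: GUG (Val) → CUG (Leu) — missense.
Codon 7: GCA (Ala) → GUA (Val) — missense.
Codon 8: AGA (Arg) → UGA (Stop) — nonsense.
Synonymous: 2 of 7.

2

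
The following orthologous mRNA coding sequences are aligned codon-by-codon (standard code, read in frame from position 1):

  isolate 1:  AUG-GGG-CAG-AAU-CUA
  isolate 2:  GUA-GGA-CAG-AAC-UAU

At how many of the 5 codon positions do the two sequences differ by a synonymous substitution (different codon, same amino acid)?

2

Codon 1: AUG Met / GUA Val — nonsynonymous.
Codon 2: GGG Gly / GGA Gly — synonymous.
Codon 3: CAG Gln / CAG Gln — identical.
Codon 4: AAU Asn / AAC Asn — synonymous.
Codon 5: CUA Leu / UAU Tyr — nonsynonymous.
Synonymous differences: 2.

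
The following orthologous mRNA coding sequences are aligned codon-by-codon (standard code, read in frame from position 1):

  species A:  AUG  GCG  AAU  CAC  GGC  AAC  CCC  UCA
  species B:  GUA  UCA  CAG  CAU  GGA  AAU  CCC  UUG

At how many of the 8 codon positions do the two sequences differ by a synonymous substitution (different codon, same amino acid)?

Codon 1: AUG Met / GUA Val — nonsynonymous.
Codon 2: GCG Ala / UCA Ser — nonsynonymous.
Codon 3: AAU Asn / CAG Gln — nonsynonymous.
Codon 4: CAC His / CAU His — synonymous.
Codon 5: GGC Gly / GGA Gly — synonymous.
Codon 6: AAC Asn / AAU Asn — synonymous.
Codon 7: CCC Pro / CCC Pro — identical.
Codon 8: UCA Ser / UUG Leu — nonsynonymous.
Synonymous differences: 3.

3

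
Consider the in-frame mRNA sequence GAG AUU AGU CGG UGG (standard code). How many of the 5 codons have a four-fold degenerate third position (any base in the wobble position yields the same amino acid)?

Codon 1 GAG (Glu): third position 2-fold.
Codon 2 AUU (Ile): third position 3-fold.
Codon 3 AGU (Ser): third position 2-fold.
Codon 4 CGG (Arg): third position 4-fold.
Codon 5 UGG (Trp): third position 1-fold.
Four-fold degenerate third positions: 1.

1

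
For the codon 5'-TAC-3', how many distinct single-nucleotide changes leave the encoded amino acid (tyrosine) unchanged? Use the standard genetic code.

Position 1: none → 0 synonymous.
Position 2: none → 0 synonymous.
Position 3: TAT → 1 synonymous.
Total: 0 + 0 + 1 = 1.

1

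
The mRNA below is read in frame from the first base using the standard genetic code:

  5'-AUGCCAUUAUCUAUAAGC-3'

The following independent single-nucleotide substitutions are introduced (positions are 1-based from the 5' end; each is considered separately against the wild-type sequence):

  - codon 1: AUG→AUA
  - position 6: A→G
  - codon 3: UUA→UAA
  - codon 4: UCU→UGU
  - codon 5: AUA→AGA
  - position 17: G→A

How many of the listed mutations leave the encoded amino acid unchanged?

1

Codon 1: AUG (Met) → AUA (Ile) — missense.
Codon 2: CCA (Pro) → CCG (Pro) — synonymous.
Codon 3: UUA (Leu) → UAA (Stop) — nonsense.
Codon 4: UCU (Ser) → UGU (Cys) — missense.
Codon 5: AUA (Ile) → AGA (Arg) — missense.
Codon 6: AGC (Ser) → AAC (Asn) — missense.
Synonymous: 1 of 6.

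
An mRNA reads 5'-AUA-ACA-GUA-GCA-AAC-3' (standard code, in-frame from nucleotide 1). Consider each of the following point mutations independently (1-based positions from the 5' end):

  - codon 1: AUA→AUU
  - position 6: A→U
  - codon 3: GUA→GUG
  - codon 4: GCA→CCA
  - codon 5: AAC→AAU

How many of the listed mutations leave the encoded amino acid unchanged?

Codon 1: AUA (Ile) → AUU (Ile) — synonymous.
Codon 2: ACA (Thr) → ACU (Thr) — synonymous.
Codon 3: GUA (Val) → GUG (Val) — synonymous.
Codon 4: GCA (Ala) → CCA (Pro) — missense.
Codon 5: AAC (Asn) → AAU (Asn) — synonymous.
Synonymous: 4 of 5.

4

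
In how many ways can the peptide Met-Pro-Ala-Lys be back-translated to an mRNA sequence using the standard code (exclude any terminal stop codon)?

32

Met: 1 codon.
Pro: 4 codons.
Ala: 4 codons.
Lys: 2 codons.
1 × 4 × 4 × 2 = 32.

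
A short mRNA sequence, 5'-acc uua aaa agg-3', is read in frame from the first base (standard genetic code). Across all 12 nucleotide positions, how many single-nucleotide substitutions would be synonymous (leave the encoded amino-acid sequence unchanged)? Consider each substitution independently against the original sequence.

Codon 1 (ACC, Thr): 3 synonymous substitutions.
Codon 2 (UUA, Leu): 2 synonymous substitutions.
Codon 3 (AAA, Lys): 1 synonymous substitution.
Codon 4 (AGG, Arg): 2 synonymous substitutions.
Total: 3 + 2 + 1 + 2 = 8.

8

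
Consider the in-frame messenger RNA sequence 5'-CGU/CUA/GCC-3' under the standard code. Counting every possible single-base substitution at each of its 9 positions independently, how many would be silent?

Codon 1 (CGU, Arg): 3 synonymous substitutions.
Codon 2 (CUA, Leu): 4 synonymous substitutions.
Codon 3 (GCC, Ala): 3 synonymous substitutions.
Total: 3 + 4 + 3 = 10.

10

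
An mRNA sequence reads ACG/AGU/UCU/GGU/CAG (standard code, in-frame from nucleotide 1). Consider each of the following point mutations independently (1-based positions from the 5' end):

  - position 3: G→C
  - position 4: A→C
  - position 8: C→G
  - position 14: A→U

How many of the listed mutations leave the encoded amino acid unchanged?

1

Codon 1: ACG (Thr) → ACC (Thr) — synonymous.
Codon 2: AGU (Ser) → CGU (Arg) — missense.
Codon 3: UCU (Ser) → UGU (Cys) — missense.
Codon 5: CAG (Gln) → CUG (Leu) — missense.
Synonymous: 1 of 4.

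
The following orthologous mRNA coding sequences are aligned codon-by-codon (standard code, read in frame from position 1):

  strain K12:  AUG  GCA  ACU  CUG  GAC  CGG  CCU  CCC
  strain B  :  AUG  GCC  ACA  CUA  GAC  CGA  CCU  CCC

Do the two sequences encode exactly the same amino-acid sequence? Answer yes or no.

Codon 1: AUG Met / AUG Met — identical.
Codon 2: GCA Ala / GCC Ala — synonymous.
Codon 3: ACU Thr / ACA Thr — synonymous.
Codon 4: CUG Leu / CUA Leu — synonymous.
Codon 5: GAC Asp / GAC Asp — identical.
Codon 6: CGG Arg / CGA Arg — synonymous.
Codon 7: CCU Pro / CCU Pro — identical.
Codon 8: CCC Pro / CCC Pro — identical.
Nonsynonymous differences: 0 → same protein.

yes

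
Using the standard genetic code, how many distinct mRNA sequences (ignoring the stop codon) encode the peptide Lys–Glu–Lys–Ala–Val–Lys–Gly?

1024

Lys: 2 codons.
Glu: 2 codons.
Lys: 2 codons.
Ala: 4 codons.
Val: 4 codons.
Lys: 2 codons.
Gly: 4 codons.
2 × 2 × 2 × 4 × 4 × 2 × 4 = 1024.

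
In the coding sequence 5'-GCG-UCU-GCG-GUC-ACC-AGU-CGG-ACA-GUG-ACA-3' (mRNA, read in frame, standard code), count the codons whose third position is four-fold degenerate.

Codon 1 GCG (Ala): third position 4-fold.
Codon 2 UCU (Ser): third position 4-fold.
Codon 3 GCG (Ala): third position 4-fold.
Codon 4 GUC (Val): third position 4-fold.
Codon 5 ACC (Thr): third position 4-fold.
Codon 6 AGU (Ser): third position 2-fold.
Codon 7 CGG (Arg): third position 4-fold.
Codon 8 ACA (Thr): third position 4-fold.
Codon 9 GUG (Val): third position 4-fold.
Codon 10 ACA (Thr): third position 4-fold.
Four-fold degenerate third positions: 9.

9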